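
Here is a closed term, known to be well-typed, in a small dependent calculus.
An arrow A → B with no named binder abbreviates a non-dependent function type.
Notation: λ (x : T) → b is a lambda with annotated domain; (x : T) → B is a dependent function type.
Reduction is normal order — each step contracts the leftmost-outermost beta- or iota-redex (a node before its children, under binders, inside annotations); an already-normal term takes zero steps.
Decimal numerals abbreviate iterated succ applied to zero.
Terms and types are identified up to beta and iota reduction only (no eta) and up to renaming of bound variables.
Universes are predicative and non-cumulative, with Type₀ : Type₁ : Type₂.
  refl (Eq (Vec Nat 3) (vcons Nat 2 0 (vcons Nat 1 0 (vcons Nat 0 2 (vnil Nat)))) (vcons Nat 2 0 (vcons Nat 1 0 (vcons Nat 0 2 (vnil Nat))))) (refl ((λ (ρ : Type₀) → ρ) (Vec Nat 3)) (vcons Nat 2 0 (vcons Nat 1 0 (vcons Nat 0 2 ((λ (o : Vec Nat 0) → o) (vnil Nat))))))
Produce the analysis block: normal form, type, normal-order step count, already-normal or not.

resulting normal form:
  refl (Eq (Vec Nat 3) (vcons Nat 2 0 (vcons Nat 1 0 (vcons Nat 0 2 (vnil Nat)))) (vcons Nat 2 0 (vcons Nat 1 0 (vcons Nat 0 2 (vnil Nat))))) (refl (Vec Nat 3) (vcons Nat 2 0 (vcons Nat 1 0 (vcons Nat 0 2 (vnil Nat)))))
type:
  Eq (Eq (Vec Nat 3) (vcons Nat 2 0 (vcons Nat 1 0 (vcons Nat 0 2 (vnil Nat)))) (vcons Nat 2 0 (vcons Nat 1 0 (vcons Nat 0 2 (vnil Nat))))) (refl (Vec Nat 3) (vcons Nat 2 0 (vcons Nat 1 0 (vcons Nat 0 2 (vnil Nat))))) (refl (Vec Nat 3) (vcons Nat 2 0 (vcons Nat 1 0 (vcons Nat 0 2 (vnil Nat)))))
reduction steps (normal order): 2
term was already normal: no
first redex: a beta-redex


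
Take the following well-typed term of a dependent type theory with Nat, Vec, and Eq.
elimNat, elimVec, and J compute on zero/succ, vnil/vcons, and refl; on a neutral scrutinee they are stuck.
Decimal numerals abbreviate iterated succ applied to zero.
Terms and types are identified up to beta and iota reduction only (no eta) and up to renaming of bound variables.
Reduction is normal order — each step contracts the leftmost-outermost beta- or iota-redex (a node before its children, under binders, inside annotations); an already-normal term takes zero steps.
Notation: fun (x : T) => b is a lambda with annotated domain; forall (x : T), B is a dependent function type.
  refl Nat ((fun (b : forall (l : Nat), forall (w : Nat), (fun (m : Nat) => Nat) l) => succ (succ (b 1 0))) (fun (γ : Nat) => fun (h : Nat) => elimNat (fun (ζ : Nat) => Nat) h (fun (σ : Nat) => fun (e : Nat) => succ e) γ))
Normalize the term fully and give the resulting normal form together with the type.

reduced normal form:
  refl Nat 3
inferred type:
  Eq Nat 3 3
observation: 7 normal-order steps normalize the term, beginning with a beta-redex.


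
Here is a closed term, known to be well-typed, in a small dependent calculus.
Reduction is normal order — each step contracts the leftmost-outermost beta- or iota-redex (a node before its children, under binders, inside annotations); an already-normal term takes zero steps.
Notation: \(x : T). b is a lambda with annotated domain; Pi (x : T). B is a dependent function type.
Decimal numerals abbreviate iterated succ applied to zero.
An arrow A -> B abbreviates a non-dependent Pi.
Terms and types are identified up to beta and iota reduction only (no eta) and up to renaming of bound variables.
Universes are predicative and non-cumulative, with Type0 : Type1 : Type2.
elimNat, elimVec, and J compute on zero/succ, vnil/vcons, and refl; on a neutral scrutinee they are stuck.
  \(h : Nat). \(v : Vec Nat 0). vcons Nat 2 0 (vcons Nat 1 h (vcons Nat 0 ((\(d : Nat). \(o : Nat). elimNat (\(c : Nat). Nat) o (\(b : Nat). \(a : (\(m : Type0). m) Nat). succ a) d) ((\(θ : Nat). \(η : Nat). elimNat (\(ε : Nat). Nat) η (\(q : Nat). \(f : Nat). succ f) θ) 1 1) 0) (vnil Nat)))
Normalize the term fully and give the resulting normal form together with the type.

reduced normal form:
  \(h : Nat). \(v : Vec Nat 0). vcons Nat 2 0 (vcons Nat 1 h (vcons Nat 0 2 (vnil Nat)))
type:
  Nat -> Vec Nat 0 -> Vec Nat 3


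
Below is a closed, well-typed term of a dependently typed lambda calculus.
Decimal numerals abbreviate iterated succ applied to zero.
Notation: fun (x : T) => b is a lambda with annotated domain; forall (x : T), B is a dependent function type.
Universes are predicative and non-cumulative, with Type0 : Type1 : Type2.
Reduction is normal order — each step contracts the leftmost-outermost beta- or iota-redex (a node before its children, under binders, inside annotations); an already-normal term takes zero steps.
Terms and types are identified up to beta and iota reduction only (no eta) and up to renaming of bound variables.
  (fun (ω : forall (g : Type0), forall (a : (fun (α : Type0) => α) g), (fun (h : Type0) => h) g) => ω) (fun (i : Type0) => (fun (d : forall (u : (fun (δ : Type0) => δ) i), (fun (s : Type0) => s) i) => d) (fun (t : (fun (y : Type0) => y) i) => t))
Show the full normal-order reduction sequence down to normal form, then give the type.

normal-order reduction sequence:
  (fun (ω : forall (g : Type0), forall (a : (fun (α : Type0) => α) g), (fun (h : Type0) => h) g) => ω) (fun (i : Type0) => (fun (d : forall (u : (fun (δ : Type0) => δ) i), (fun (s : Type0) => s) i) => d) (fun (t : (fun (y : Type0) => y) i) => t))
  ~> fun (ω : Type0) => (fun (g : forall (a : (fun (α : Type0) => α) ω), (fun (h : Type0) => h) ω) => g) (fun (i : (fun (d : Type0) => d) ω) => i)
  ~> fun (ω : Type0) => fun (g : (fun (a : Type0) => a) ω) => g
  ~> fun (ω : Type0) => fun (g : ω) => g
inferred type:
  forall (ω : Type0), forall (g : ω), ω


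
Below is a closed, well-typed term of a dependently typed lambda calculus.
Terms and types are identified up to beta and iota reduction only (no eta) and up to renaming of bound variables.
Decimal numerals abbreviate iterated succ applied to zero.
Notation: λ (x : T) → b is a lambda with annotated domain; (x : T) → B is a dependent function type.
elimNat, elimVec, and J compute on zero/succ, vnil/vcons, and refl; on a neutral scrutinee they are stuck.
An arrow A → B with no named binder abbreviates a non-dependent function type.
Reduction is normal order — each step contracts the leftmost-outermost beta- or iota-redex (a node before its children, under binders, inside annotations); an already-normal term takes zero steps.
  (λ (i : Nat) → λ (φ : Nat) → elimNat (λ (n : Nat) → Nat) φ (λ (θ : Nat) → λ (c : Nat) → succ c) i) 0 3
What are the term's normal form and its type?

resulting normal form:
  3
type:
  Nat
observation: the leftmost-outermost redex is a beta-redex, and normalization takes 3 steps.


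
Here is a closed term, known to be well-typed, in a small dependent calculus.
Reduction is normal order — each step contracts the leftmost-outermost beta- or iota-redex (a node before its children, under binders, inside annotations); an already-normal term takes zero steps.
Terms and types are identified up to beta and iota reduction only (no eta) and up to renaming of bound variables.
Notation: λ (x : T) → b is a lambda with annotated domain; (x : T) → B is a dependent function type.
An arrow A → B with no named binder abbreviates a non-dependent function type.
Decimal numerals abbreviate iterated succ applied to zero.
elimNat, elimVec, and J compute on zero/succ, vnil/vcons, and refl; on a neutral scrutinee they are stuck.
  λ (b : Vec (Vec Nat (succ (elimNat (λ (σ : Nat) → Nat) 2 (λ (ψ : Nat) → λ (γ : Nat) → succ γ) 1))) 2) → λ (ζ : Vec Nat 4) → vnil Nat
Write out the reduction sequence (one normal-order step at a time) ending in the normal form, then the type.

normal-order reduction sequence:
  λ (b : Vec (Vec Nat (succ (elimNat (λ (σ : Nat) → Nat) 2 (λ (ψ : Nat) → λ (γ : Nat) → succ γ) 1))) 2) → λ (ζ : Vec Nat 4) → vnil Nat
  ~> λ (b : Vec (Vec Nat (succ ((λ (σ : Nat) → λ (ψ : Nat) → succ ψ) 0 (elimNat (λ (γ : Nat) → Nat) 2 (λ (ζ : Nat) → λ (ω : Nat) → succ ω) 0)))) 2) → λ (d : Vec Nat 4) → vnil Nat
  ~> λ (b : Vec (Vec Nat (succ ((λ (σ : Nat) → succ σ) (elimNat (λ (ψ : Nat) → Nat) 2 (λ (γ : Nat) → λ (ζ : Nat) → succ ζ) 0)))) 2) → λ (ω : Vec Nat 4) → vnil Nat
  ~> λ (b : Vec (Vec Nat (succ (succ (elimNat (λ (σ : Nat) → Nat) 2 (λ (ψ : Nat) → λ (γ : Nat) → succ γ) 0)))) 2) → λ (ζ : Vec Nat 4) → vnil Nat
  ~> λ (b : Vec (Vec Nat 4) 2) → λ (σ : Vec Nat 4) → vnil Nat
inferred type:
  Vec (Vec Nat 4) 2 → Vec Nat 4 → Vec Nat 0


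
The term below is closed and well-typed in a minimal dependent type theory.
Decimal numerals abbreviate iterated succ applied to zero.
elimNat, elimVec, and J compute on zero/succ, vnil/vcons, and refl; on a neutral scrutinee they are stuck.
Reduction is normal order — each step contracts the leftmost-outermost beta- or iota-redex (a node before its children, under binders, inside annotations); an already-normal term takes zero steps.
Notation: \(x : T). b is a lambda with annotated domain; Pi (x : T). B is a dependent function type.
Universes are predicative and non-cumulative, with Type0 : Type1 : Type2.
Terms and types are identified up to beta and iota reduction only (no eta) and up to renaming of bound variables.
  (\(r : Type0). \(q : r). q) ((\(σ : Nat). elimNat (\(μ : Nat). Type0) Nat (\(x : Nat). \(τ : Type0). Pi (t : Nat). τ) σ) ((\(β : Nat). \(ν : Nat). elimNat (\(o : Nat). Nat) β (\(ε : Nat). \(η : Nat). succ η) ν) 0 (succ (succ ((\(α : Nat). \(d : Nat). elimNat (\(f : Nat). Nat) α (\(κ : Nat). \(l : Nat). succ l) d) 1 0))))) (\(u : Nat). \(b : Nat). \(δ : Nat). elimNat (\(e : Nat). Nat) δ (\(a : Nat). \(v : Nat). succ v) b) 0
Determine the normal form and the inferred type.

resulting normal form:
  \(r : Nat). \(q : Nat). elimNat (\(σ : Nat). Nat) q (\(μ : Nat). \(x : Nat). succ x) r
the term's type:
  Pi (r : Nat). Pi (q : Nat). Nat
observation: the term reaches its normal form after 3 normal-order steps.


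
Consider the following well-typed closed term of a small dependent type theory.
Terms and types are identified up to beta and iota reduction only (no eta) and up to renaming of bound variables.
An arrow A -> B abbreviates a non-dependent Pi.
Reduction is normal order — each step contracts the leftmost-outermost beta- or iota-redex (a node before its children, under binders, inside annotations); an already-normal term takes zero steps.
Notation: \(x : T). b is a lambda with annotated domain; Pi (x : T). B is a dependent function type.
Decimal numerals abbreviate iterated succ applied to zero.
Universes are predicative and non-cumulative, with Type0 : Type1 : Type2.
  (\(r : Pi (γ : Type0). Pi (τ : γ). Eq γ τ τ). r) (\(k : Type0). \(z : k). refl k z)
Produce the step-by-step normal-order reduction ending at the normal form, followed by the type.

reduction (normal order):
  (\(r : Pi (γ : Type0). Pi (τ : γ). Eq γ τ τ). r) (\(k : Type0). \(z : k). refl k z)
  ~> \(r : Type0). \(γ : r). refl r γ
type:
  Pi (r : Type0). Pi (γ : r). Eq r γ γ


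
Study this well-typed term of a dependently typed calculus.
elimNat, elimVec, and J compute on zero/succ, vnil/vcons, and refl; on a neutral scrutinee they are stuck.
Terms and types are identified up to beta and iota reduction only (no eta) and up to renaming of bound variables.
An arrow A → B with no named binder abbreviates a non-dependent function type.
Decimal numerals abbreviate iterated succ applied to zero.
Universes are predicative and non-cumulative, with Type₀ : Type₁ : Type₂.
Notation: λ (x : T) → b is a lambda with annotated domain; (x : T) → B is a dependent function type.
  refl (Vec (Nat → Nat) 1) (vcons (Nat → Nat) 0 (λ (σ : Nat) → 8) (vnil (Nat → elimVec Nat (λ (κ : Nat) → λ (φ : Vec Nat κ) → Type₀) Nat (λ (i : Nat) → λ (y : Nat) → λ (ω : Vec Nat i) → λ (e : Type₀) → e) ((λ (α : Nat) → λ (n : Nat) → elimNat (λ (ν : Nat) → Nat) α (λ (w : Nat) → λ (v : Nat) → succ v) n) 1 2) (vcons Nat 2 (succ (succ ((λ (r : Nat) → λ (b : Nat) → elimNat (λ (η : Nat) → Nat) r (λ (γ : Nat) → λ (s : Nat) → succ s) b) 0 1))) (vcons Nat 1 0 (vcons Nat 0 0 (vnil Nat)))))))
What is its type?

the term's type:
  Eq (Vec (Nat → Nat) 1) (vcons (Nat → Nat) 0 (λ (σ : Nat) → 8) (vnil (Nat → Nat))) (vcons (Nat → Nat) 0 (λ (κ : Nat) → 8) (vnil (Nat → Nat)))


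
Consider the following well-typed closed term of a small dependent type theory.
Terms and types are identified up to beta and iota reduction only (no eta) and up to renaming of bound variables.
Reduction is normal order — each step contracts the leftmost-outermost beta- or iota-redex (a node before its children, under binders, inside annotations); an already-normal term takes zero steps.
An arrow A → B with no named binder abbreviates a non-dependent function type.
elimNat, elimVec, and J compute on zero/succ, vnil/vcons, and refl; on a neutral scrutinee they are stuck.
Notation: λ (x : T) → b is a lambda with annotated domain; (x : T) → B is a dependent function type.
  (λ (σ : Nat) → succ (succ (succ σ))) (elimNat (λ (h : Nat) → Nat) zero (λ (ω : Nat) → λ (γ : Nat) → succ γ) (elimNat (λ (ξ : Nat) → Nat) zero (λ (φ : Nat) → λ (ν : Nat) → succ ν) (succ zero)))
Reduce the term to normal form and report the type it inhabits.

reduced normal form:
  succ (succ (succ (succ zero)))
inferred type:
  Nat
observation: the leftmost-outermost redex is a beta-redex, and normalization takes 9 steps.


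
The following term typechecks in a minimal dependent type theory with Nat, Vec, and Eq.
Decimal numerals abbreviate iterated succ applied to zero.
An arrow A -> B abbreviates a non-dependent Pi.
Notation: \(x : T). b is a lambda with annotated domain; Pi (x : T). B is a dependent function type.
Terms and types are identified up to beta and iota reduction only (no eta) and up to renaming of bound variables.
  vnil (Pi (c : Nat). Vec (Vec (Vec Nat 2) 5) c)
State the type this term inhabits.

inferred type:
  Vec (Pi (c : Nat). Vec (Vec (Vec Nat 2) 5) c) 0


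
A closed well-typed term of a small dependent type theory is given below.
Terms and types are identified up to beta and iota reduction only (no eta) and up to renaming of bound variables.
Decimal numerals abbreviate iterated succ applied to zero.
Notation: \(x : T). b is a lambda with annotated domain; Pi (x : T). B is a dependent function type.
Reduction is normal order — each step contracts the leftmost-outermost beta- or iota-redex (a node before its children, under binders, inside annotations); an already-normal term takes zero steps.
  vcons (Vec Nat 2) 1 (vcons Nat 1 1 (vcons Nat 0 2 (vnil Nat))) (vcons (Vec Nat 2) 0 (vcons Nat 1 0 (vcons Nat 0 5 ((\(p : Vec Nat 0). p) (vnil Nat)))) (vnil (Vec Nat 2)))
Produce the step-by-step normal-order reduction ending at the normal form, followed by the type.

reduction (normal order):
  vcons (Vec Nat 2) 1 (vcons Nat 1 1 (vcons Nat 0 2 (vnil Nat))) (vcons (Vec Nat 2) 0 (vcons Nat 1 0 (vcons Nat 0 5 ((\(p : Vec Nat 0). p) (vnil Nat)))) (vnil (Vec Nat 2)))
  ~> vcons (Vec Nat 2) 1 (vcons Nat 1 1 (vcons Nat 0 2 (vnil Nat))) (vcons (Vec Nat 2) 0 (vcons Nat 1 0 (vcons Nat 0 5 (vnil Nat))) (vnil (Vec Nat 2)))
inferred type:
  Vec (Vec Nat 2) 2


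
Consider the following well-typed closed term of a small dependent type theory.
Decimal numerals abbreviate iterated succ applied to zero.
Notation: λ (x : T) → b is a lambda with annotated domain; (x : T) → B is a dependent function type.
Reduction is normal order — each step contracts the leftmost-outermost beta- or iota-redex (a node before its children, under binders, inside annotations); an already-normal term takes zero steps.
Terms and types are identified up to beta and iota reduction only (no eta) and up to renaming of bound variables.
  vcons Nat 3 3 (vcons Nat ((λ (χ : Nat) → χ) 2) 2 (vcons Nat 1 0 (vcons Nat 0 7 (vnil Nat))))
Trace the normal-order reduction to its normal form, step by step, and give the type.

reduction (normal order):
  vcons Nat 3 3 (vcons Nat ((λ (χ : Nat) → χ) 2) 2 (vcons Nat 1 0 (vcons Nat 0 7 (vnil Nat))))
  ~> vcons Nat 3 3 (vcons Nat 2 2 (vcons Nat 1 0 (vcons Nat 0 7 (vnil Nat))))
type:
  Vec Nat 4


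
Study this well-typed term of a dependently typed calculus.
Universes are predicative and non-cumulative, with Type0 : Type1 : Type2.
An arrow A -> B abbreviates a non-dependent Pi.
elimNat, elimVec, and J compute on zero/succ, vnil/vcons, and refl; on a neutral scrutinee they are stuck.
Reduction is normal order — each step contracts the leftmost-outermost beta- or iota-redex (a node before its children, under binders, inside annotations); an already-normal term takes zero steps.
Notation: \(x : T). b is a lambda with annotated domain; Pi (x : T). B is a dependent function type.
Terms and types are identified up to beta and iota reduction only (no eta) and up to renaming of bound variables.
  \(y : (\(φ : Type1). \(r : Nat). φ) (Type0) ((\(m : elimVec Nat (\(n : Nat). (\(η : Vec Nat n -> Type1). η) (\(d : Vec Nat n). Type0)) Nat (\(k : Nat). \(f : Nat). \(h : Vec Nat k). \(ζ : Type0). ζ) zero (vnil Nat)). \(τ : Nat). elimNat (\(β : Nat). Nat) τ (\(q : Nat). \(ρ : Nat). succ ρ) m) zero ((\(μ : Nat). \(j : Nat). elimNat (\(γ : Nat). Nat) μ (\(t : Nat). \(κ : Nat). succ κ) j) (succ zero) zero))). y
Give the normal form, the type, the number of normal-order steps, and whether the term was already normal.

resulting normal form:
  \(y : Type0). y
the term's type:
  Type0 -> Type0
reduction steps (normal order): 2
already normal: no
first contracted redex: a beta-redex


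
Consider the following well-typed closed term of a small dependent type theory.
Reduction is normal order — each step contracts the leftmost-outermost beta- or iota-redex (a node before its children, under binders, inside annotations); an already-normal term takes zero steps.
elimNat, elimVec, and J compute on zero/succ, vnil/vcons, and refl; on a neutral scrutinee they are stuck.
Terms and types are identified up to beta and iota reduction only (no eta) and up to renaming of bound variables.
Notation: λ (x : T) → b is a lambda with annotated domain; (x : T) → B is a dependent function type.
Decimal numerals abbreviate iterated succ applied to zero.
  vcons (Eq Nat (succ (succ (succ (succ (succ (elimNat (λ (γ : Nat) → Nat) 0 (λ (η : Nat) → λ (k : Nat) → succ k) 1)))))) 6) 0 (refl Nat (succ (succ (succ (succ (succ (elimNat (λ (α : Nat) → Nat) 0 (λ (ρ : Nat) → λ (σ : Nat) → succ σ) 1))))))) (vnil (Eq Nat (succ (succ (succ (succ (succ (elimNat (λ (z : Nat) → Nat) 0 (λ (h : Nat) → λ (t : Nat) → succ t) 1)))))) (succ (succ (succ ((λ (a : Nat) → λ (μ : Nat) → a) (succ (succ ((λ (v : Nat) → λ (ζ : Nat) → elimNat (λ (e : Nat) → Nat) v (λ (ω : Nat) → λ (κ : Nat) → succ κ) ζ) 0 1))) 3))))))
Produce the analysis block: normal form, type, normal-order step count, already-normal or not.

normal form:
  vcons (Eq Nat 6 6) 0 (refl Nat 6) (vnil (Eq Nat 6 6))
the term's type:
  Vec (Eq Nat 6 6) 1
steps to reach normal form (normal order): 20
already normal: no
first contracted redex: an elimNat iota-redex


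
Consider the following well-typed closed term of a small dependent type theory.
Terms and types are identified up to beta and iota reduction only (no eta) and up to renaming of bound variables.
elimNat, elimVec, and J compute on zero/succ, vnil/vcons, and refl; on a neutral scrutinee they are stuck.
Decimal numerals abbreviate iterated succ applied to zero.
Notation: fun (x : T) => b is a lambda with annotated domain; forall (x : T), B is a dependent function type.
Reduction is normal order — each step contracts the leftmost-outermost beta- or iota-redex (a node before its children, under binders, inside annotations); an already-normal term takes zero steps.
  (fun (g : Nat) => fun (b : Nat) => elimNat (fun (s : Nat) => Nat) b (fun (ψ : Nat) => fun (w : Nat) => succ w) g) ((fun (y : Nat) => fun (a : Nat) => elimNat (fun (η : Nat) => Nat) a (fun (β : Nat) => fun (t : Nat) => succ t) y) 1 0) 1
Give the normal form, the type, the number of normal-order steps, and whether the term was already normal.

reduced normal form:
  2
the term's type:
  Nat
reduction steps (normal order): 12
already normal: no
first redex: a beta-redex


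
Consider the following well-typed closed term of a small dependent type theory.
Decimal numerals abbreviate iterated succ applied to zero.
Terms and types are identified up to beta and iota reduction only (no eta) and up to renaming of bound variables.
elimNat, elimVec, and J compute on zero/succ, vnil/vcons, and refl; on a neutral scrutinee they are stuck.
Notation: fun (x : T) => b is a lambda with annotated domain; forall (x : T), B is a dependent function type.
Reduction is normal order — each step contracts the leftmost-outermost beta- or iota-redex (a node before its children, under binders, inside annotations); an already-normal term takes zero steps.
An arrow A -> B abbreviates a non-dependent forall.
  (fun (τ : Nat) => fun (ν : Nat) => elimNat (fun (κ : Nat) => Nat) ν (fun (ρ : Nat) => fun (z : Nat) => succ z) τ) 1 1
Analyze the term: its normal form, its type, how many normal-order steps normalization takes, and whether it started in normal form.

resulting normal form:
  2
inferred type:
  Nat
steps to reach normal form (normal order): 6
already normal: no
first contracted redex: a beta-redex


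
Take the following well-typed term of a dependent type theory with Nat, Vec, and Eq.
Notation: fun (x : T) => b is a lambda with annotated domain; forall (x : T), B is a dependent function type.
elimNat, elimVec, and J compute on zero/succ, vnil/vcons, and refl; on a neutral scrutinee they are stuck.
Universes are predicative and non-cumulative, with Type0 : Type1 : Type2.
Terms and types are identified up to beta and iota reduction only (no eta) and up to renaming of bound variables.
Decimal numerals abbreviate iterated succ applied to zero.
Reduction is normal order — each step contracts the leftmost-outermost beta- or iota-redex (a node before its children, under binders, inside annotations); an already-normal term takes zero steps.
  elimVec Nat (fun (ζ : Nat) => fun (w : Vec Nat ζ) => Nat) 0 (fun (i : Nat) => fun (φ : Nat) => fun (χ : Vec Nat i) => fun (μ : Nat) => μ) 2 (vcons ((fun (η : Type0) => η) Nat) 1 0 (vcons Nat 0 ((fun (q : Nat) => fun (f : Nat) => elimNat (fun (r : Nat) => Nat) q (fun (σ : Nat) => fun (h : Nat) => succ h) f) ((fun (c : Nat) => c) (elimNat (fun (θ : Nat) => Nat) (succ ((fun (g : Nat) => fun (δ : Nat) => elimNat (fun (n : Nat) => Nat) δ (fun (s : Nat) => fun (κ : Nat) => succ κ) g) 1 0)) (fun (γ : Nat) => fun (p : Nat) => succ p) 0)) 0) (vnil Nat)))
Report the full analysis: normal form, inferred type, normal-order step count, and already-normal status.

normal form:
  0
inferred type:
  Nat
reduction steps (normal order): 11
started in normal form: no
first contracted redex: an elimVec iota-redex


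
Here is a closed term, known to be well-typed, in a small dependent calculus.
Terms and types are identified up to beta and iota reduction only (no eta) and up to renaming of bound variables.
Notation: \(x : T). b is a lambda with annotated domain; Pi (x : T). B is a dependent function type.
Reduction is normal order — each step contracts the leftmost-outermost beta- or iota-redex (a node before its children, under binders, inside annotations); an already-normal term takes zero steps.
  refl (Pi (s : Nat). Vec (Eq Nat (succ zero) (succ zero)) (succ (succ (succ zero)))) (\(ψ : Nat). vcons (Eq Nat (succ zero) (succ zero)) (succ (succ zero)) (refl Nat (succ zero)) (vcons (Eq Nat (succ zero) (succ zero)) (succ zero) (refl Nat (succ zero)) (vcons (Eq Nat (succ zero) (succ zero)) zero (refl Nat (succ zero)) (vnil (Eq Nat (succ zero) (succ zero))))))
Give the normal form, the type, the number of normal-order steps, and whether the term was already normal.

reduced normal form:
  refl (Pi (s : Nat). Vec (Eq Nat (succ zero) (succ zero)) (succ (succ (succ zero)))) (\(ψ : Nat). vcons (Eq Nat (succ zero) (succ zero)) (succ (succ zero)) (refl Nat (succ zero)) (vcons (Eq Nat (succ zero) (succ zero)) (succ zero) (refl Nat (succ zero)) (vcons (Eq Nat (succ zero) (succ zero)) zero (refl Nat (succ zero)) (vnil (Eq Nat (succ zero) (succ zero))))))
inferred type:
  Eq (Pi (s : Nat). Vec (Eq Nat (succ zero) (succ zero)) (succ (succ (succ zero)))) (\(ψ : Nat). vcons (Eq Nat (succ zero) (succ zero)) (succ (succ zero)) (refl Nat (succ zero)) (vcons (Eq Nat (succ zero) (succ zero)) (succ zero) (refl Nat (succ zero)) (vcons (Eq Nat (succ zero) (succ zero)) zero (refl Nat (succ zero)) (vnil (Eq Nat (succ zero) (succ zero)))))) (\(z : Nat). vcons (Eq Nat (succ zero) (succ zero)) (succ (succ zero)) (refl Nat (succ zero)) (vcons (Eq Nat (succ zero) (succ zero)) (succ zero) (refl Nat (succ zero)) (vcons (Eq Nat (succ zero) (succ zero)) zero (refl Nat (succ zero)) (vnil (Eq Nat (succ zero) (succ zero))))))
normal-order step count: 0
already normal: yes


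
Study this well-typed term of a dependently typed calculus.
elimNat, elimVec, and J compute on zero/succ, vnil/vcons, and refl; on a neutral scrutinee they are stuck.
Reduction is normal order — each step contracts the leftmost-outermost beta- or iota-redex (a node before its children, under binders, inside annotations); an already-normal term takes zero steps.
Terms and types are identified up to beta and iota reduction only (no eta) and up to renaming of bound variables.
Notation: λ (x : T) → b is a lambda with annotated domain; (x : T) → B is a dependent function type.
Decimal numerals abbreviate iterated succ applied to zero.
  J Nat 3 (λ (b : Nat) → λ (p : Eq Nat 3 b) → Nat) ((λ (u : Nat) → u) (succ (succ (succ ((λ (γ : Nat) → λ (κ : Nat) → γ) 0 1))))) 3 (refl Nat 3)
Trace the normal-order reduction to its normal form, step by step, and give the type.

reduction (normal order):
  J Nat 3 (λ (b : Nat) → λ (p : Eq Nat 3 b) → Nat) ((λ (u : Nat) → u) (succ (succ (succ ((λ (γ : Nat) → λ (κ : Nat) → γ) 0 1))))) 3 (refl Nat 3)
  ~> (λ (b : Nat) → b) (succ (succ (succ ((λ (p : Nat) → λ (u : Nat) → p) 0 1))))
  ~> succ (succ (succ ((λ (b : Nat) → λ (p : Nat) → b) 0 1)))
  ~> succ (succ (succ ((λ (b : Nat) → 0) 1)))
  ~> 3
type:
  Nat


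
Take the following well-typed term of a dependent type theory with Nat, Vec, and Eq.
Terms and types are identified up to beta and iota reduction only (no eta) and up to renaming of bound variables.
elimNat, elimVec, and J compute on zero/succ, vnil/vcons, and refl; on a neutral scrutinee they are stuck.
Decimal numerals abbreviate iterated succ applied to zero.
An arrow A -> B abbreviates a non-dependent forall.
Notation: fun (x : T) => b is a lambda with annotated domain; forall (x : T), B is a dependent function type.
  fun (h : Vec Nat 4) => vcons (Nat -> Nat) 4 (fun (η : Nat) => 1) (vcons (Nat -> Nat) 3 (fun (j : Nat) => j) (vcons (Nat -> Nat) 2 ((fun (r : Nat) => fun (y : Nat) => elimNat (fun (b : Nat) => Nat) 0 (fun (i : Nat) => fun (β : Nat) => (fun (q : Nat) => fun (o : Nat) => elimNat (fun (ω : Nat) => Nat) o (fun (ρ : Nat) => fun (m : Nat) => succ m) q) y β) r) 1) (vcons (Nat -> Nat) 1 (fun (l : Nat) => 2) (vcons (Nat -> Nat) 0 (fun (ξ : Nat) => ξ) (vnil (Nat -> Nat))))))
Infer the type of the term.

type:
  Vec Nat 4 -> Vec (Nat -> Nat) 5


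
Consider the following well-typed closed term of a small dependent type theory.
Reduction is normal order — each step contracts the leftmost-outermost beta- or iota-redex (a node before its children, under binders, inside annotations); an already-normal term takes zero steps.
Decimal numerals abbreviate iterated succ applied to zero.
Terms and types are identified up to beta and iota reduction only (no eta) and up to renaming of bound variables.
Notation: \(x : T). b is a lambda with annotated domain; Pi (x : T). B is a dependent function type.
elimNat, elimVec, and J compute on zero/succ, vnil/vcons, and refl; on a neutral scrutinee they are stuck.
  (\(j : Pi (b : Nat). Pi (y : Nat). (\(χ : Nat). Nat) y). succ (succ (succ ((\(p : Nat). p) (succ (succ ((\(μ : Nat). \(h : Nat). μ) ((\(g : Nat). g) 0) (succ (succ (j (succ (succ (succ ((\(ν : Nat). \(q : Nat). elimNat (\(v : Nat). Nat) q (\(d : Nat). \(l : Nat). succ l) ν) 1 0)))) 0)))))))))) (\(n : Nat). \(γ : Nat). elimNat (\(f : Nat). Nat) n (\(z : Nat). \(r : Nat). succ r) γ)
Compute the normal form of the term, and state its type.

normal form:
  5
the term's type:
  Nat
observation: normalization takes exactly 5 steps under the normal-order strategy.


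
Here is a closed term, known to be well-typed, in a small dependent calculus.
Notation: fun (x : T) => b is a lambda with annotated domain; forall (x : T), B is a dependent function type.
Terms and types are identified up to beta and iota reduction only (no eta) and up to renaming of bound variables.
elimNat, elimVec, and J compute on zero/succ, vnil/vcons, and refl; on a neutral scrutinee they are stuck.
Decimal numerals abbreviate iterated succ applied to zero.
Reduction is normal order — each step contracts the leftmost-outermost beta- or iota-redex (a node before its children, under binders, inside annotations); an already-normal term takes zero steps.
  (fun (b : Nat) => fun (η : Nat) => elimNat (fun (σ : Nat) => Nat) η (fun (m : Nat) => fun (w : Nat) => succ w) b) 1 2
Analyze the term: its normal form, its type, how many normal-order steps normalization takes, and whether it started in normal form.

resulting normal form:
  3
type:
  Nat
normal-order step count: 6
started in normal form: no
first redex: a beta-redex


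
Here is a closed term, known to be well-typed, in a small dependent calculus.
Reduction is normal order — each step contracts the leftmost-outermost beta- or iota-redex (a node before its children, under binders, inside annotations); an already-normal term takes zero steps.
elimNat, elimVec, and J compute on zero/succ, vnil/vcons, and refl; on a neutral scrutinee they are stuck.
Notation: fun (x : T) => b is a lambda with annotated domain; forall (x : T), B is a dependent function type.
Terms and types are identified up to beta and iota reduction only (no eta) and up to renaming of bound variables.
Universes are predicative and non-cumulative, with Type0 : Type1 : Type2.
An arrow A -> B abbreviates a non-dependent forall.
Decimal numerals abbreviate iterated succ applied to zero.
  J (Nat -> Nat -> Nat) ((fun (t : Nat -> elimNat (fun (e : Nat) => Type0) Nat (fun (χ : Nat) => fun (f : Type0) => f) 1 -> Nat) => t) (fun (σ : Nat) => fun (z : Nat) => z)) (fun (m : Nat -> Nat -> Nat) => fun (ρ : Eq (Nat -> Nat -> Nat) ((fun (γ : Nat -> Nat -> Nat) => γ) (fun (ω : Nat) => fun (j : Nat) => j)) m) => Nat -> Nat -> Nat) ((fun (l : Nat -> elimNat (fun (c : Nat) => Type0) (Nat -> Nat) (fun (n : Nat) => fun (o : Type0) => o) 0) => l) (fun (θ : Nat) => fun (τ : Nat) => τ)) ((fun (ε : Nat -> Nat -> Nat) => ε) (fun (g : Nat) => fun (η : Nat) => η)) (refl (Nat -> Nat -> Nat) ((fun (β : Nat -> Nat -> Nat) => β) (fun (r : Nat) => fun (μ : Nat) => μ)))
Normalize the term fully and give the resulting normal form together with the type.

resulting normal form:
  fun (t : Nat) => fun (e : Nat) => e
the term's type:
  Nat -> Nat -> Nat


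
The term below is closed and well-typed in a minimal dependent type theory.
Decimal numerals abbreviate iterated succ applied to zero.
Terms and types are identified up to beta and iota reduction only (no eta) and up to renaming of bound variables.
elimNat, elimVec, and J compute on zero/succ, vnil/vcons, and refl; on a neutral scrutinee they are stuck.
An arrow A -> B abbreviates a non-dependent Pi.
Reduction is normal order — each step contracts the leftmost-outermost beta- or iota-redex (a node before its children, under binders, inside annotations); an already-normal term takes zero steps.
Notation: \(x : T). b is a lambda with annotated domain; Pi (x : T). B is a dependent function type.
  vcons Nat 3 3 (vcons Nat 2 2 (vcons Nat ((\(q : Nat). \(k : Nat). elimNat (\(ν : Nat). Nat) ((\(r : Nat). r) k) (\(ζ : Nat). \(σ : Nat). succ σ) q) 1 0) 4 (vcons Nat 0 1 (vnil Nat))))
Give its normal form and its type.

resulting normal form:
  vcons Nat 3 3 (vcons Nat 2 2 (vcons Nat 1 4 (vcons Nat 0 1 (vnil Nat))))
inferred type:
  Vec Nat 4


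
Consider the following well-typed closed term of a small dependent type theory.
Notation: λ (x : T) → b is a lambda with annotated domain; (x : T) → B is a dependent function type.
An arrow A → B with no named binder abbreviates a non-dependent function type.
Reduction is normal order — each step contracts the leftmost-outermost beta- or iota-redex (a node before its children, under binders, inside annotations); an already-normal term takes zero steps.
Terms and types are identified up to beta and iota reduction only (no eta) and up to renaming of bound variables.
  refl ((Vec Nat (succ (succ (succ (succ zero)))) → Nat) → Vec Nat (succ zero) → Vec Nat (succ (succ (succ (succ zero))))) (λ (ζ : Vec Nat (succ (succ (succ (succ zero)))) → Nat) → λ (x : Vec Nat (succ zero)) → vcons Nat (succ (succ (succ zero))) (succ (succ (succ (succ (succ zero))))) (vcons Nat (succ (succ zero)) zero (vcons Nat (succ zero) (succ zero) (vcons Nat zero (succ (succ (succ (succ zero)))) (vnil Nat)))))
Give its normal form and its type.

resulting normal form:
  refl ((Vec Nat (succ (succ (succ (succ zero)))) → Nat) → Vec Nat (succ zero) → Vec Nat (succ (succ (succ (succ zero))))) (λ (ζ : Vec Nat (succ (succ (succ (succ zero)))) → Nat) → λ (x : Vec Nat (succ zero)) → vcons Nat (succ (succ (succ zero))) (succ (succ (succ (succ (succ zero))))) (vcons Nat (succ (succ zero)) zero (vcons Nat (succ zero) (succ zero) (vcons Nat zero (succ (succ (succ (succ zero)))) (vnil Nat)))))
the term's type:
  Eq ((Vec Nat (succ (succ (succ (succ zero)))) → Nat) → Vec Nat (succ zero) → Vec Nat (succ (succ (succ (succ zero))))) (λ (ζ : Vec Nat (succ (succ (succ (succ zero)))) → Nat) → λ (x : Vec Nat (succ zero)) → vcons Nat (succ (succ (succ zero))) (succ (succ (succ (succ (succ zero))))) (vcons Nat (succ (succ zero)) zero (vcons Nat (succ zero) (succ zero) (vcons Nat zero (succ (succ (succ (succ zero)))) (vnil Nat))))) (λ (d : Vec Nat (succ (succ (succ (succ zero)))) → Nat) → λ (τ : Vec Nat (succ zero)) → vcons Nat (succ (succ (succ zero))) (succ (succ (succ (succ (succ zero))))) (vcons Nat (succ (succ zero)) zero (vcons Nat (succ zero) (succ zero) (vcons Nat zero (succ (succ (succ (succ zero)))) (vnil Nat)))))
observation: no redex remains anywhere in the term; it is its own normal form.


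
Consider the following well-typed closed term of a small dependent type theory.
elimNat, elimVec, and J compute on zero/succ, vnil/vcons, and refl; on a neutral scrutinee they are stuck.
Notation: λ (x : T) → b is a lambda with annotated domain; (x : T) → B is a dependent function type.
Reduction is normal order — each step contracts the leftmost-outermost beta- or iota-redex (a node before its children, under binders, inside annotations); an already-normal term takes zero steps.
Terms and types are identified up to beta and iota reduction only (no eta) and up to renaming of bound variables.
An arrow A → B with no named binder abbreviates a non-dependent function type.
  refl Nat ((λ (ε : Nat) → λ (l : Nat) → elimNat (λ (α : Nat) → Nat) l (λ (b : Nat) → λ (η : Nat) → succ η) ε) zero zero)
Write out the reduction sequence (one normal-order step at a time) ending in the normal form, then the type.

normal-order reduction:
  refl Nat ((λ (ε : Nat) → λ (l : Nat) → elimNat (λ (α : Nat) → Nat) l (λ (b : Nat) → λ (η : Nat) → succ η) ε) zero zero)
  ~> refl Nat ((λ (ε : Nat) → elimNat (λ (l : Nat) → Nat) ε (λ (α : Nat) → λ (b : Nat) → succ b) zero) zero)
  ~> refl Nat (elimNat (λ (ε : Nat) → Nat) zero (λ (l : Nat) → λ (α : Nat) → succ α) zero)
  ~> refl Nat zero
the term's type:
  Eq Nat zero zero


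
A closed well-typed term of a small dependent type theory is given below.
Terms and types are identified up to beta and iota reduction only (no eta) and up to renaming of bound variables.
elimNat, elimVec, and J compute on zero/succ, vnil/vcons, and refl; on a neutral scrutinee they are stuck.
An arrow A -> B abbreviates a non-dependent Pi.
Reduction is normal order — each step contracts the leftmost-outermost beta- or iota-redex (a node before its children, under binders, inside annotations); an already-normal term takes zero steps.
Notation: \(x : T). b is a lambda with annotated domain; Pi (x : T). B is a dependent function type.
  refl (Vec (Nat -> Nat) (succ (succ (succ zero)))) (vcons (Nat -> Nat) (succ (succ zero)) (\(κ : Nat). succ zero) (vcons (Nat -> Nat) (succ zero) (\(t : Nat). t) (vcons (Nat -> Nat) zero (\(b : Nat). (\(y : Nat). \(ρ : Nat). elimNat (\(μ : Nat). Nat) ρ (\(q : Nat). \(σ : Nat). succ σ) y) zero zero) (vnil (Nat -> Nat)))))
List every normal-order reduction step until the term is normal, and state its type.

normal-order reduction:
  refl (Vec (Nat -> Nat) (succ (succ (succ zero)))) (vcons (Nat -> Nat) (succ (succ zero)) (\(κ : Nat). succ zero) (vcons (Nat -> Nat) (succ zero) (\(t : Nat). t) (vcons (Nat -> Nat) zero (\(b : Nat). (\(y : Nat). \(ρ : Nat). elimNat (\(μ : Nat). Nat) ρ (\(q : Nat). \(σ : Nat). succ σ) y) zero zero) (vnil (Nat -> Nat)))))
  ~> refl (Vec (Nat -> Nat) (succ (succ (succ zero)))) (vcons (Nat -> Nat) (succ (succ zero)) (\(κ : Nat). succ zero) (vcons (Nat -> Nat) (succ zero) (\(t : Nat). t) (vcons (Nat -> Nat) zero (\(b : Nat). (\(y : Nat). elimNat (\(ρ : Nat). Nat) y (\(μ : Nat). \(q : Nat). succ q) zero) zero) (vnil (Nat -> Nat)))))
  ~> refl (Vec (Nat -> Nat) (succ (succ (succ zero)))) (vcons (Nat -> Nat) (succ (succ zero)) (\(κ : Nat). succ zero) (vcons (Nat -> Nat) (succ zero) (\(t : Nat). t) (vcons (Nat -> Nat) zero (\(b : Nat). elimNat (\(y : Nat). Nat) zero (\(ρ : Nat). \(μ : Nat). succ μ) zero) (vnil (Nat -> Nat)))))
  ~> refl (Vec (Nat -> Nat) (succ (succ (succ zero)))) (vcons (Nat -> Nat) (succ (succ zero)) (\(κ : Nat). succ zero) (vcons (Nat -> Nat) (succ zero) (\(t : Nat). t) (vcons (Nat -> Nat) zero (\(b : Nat). zero) (vnil (Nat -> Nat)))))
the term's type:
  Eq (Vec (Nat -> Nat) (succ (succ (succ zero)))) (vcons (Nat -> Nat) (succ (succ zero)) (\(κ : Nat). succ zero) (vcons (Nat -> Nat) (succ zero) (\(t : Nat). t) (vcons (Nat -> Nat) zero (\(b : Nat). zero) (vnil (Nat -> Nat))))) (vcons (Nat -> Nat) (succ (succ zero)) (\(y : Nat). succ zero) (vcons (Nat -> Nat) (succ zero) (\(ρ : Nat). ρ) (vcons (Nat -> Nat) zero (\(μ : Nat). zero) (vnil (Nat -> Nat)))))


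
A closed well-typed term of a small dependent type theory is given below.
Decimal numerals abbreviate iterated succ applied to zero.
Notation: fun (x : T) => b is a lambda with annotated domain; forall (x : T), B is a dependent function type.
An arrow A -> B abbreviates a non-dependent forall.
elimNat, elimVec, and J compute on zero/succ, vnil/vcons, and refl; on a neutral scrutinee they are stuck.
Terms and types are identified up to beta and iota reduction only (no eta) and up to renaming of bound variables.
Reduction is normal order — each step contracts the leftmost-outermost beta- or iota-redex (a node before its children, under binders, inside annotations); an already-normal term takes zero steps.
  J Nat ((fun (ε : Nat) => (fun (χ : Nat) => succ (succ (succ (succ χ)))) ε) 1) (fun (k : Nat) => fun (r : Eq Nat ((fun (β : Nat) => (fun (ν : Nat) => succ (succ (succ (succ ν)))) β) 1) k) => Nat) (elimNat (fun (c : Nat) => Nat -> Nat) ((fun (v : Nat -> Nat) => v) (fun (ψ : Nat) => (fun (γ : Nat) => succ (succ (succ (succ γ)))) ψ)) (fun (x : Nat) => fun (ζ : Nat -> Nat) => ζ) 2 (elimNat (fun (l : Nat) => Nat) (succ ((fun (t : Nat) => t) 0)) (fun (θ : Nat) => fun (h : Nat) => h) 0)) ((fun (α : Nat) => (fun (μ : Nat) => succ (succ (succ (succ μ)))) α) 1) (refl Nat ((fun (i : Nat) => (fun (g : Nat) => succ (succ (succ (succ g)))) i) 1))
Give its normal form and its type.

normal form:
  5
the term's type:
  Nat
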